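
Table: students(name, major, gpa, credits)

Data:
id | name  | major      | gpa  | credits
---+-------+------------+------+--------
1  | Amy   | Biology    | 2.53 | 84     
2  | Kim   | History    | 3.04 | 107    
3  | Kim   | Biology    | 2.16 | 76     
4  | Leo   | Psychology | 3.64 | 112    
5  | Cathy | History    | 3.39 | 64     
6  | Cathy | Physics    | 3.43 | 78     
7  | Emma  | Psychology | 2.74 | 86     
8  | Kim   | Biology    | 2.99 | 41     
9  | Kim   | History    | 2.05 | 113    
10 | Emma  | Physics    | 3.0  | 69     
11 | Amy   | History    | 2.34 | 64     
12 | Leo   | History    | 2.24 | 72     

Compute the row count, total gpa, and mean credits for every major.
SELECT major,
       COUNT(*) as cnt,
       SUM(gpa) as total_gpa,
       AVG(credits) as avg_credits
FROM students
GROUP BY major

Result:
  Biology: 3 records, 7.68 total gpa, 67.00 avg credits
  History: 5 records, 13.06 total gpa, 84.00 avg credits
  Physics: 2 records, 6.43 total gpa, 73.50 avg credits
  Psychology: 2 records, 6.38 total gpa, 99.00 avg credits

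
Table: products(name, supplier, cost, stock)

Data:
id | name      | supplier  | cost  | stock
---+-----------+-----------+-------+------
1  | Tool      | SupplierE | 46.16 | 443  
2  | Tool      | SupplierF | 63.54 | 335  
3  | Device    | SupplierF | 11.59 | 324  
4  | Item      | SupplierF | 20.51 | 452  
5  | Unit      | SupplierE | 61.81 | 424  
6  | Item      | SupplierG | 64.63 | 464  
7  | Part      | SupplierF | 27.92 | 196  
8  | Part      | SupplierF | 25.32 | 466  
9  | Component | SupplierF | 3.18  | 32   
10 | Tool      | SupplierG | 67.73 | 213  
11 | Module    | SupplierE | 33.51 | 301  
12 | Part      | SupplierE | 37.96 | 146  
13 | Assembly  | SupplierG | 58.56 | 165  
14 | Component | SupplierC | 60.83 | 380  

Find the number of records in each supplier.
SELECT supplier, COUNT(*) as count
FROM products
GROUP BY supplier

Result:
  SupplierC: 1
  SupplierE: 4
  SupplierF: 6
  SupplierG: 3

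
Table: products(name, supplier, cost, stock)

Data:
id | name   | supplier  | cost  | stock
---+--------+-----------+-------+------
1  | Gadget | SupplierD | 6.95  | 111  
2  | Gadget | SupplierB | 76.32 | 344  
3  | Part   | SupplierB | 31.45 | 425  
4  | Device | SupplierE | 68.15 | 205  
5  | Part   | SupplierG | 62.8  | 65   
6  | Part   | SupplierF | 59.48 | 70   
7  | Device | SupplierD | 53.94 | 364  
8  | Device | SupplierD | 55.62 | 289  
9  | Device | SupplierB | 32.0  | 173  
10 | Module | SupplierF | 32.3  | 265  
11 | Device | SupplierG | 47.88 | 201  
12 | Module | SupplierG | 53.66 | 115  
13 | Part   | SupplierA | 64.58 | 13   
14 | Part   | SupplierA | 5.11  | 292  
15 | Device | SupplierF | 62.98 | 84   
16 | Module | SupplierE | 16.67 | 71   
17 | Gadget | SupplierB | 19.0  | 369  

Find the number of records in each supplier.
SELECT supplier, COUNT(*) as count
FROM products
GROUP BY supplier

Result:
  SupplierA: 2
  SupplierB: 4
  SupplierD: 3
  SupplierE: 2
  SupplierF: 3
  SupplierG: 3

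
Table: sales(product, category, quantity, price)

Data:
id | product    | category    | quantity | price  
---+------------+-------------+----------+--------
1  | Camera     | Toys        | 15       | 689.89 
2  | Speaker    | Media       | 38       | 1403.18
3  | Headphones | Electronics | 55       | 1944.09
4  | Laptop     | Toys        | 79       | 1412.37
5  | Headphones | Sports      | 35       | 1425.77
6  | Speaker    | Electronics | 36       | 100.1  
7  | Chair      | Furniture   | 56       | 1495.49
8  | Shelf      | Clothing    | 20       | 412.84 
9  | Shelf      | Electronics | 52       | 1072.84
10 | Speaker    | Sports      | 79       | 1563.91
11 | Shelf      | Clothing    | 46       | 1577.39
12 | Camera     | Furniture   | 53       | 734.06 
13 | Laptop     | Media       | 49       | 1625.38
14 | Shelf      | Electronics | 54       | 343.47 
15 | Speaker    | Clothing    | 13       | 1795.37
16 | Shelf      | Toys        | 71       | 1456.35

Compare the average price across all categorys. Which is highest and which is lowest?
SELECT category, AVG(price)
FROM sales
GROUP BY category
ORDER BY AVG(price)

All groups:
  Electronics: 865.13
  Furniture: 1114.78
  Toys: 1186.20
  Clothing: 1261.87
  Sports: 1494.84
  Media: 1514.28

Highest: Media (1514.28)
Lowest: Electronics (865.13)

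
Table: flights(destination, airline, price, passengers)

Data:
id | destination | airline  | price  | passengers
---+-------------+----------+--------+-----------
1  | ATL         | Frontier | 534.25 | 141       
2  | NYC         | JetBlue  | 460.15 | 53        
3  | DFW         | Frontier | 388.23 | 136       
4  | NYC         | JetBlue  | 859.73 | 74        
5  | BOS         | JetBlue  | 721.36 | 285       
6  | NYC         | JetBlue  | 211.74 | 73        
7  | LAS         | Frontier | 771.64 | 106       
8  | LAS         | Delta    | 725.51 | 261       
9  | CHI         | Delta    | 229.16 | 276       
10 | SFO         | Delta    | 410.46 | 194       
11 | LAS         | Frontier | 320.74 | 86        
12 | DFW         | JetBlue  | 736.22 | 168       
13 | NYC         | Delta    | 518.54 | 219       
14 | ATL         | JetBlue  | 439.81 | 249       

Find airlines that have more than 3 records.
SELECT airline, COUNT(*) as cnt
FROM flights
GROUP BY airline
HAVING COUNT(*) > 3

Result:
  Delta: 4
  Frontier: 4
  JetBlue: 6

Note: HAVING filters groups after aggregation, WHERE filters rows before.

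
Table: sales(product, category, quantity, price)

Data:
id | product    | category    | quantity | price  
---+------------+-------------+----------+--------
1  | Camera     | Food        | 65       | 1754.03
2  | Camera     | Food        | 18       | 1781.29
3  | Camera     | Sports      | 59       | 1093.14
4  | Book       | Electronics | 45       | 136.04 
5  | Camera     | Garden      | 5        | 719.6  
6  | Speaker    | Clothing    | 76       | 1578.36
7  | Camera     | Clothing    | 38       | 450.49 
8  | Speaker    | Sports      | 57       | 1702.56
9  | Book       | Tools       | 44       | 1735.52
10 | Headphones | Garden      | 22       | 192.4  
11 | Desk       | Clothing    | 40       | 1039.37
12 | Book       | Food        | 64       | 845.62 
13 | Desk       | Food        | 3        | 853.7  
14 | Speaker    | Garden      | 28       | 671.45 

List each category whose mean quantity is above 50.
SELECT category, AVG(quantity)
FROM sales
GROUP BY category
HAVING AVG(quantity) > 50

Result:
  Clothing: avg=51.33
  Sports: avg=58.00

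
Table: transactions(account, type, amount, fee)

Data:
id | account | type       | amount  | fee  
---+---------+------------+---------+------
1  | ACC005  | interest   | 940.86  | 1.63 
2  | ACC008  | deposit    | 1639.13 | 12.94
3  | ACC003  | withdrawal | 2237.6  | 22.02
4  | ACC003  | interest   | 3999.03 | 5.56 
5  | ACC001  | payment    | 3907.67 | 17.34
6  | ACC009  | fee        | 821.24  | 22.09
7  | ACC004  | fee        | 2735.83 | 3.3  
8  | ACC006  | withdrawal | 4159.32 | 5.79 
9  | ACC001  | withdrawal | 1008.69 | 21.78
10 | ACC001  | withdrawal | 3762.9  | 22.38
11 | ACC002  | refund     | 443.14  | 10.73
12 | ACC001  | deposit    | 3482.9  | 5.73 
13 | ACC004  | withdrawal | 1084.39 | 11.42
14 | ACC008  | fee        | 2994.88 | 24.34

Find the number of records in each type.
SELECT type, COUNT(*) as count
FROM transactions
GROUP BY type

Result:
  deposit: 2
  fee: 3
  interest: 2
  payment: 1
  refund: 1
  withdrawal: 5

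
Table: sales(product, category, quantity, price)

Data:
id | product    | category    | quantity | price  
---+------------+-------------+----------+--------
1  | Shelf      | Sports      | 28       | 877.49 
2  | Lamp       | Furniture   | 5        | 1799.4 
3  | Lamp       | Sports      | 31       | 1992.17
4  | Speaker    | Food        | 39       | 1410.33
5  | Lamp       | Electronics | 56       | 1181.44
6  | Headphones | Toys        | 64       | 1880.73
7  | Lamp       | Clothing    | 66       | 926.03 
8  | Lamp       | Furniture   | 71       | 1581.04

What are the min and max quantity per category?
SELECT category, MIN(quantity), MAX(quantity)
FROM sales
GROUP BY category

Result:
  Clothing: min=66, max=66
  Electronics: min=56, max=56
  Food: min=39, max=39
  Furniture: min=5, max=71
  Sports: min=28, max=31
  Toys: min=64, max=64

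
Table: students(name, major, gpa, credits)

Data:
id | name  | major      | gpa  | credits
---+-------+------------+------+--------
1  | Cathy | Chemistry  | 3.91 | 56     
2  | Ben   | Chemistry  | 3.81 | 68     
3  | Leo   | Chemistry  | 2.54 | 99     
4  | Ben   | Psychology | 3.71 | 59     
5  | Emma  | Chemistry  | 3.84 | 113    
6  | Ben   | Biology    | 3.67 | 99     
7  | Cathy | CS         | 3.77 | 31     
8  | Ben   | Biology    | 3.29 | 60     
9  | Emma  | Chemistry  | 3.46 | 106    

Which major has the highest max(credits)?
SELECT major, MAX(credits) as val
FROM students
GROUP BY major
ORDER BY val DESC
LIMIT 1

Result: Chemistry with max(credits) = 113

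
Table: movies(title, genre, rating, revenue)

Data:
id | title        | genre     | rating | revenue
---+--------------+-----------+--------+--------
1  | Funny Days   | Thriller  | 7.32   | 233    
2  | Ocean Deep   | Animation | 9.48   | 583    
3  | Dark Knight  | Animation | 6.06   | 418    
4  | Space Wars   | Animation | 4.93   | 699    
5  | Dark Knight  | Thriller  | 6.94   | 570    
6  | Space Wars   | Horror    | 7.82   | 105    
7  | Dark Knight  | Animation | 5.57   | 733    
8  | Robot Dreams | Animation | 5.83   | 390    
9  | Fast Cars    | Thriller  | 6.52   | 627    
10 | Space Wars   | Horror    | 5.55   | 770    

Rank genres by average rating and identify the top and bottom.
SELECT genre, AVG(rating)
FROM movies
GROUP BY genre
ORDER BY AVG(rating)

All groups:
  Animation: 6.37
  Horror: 6.69
  Thriller: 6.93

Highest: Thriller (6.93)
Lowest: Animation (6.37)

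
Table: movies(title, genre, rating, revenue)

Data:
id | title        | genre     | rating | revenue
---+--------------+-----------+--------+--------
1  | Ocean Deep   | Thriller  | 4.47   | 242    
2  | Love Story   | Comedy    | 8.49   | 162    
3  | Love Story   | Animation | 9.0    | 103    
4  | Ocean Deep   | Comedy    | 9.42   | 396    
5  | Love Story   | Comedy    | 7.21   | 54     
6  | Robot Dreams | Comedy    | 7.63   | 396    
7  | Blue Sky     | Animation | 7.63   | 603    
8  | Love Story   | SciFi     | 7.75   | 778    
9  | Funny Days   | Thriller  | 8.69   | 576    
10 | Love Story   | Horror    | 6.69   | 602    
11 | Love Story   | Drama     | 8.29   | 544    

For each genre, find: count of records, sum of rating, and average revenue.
SELECT genre,
       COUNT(*) as cnt,
       SUM(rating) as total_rating,
       AVG(revenue) as avg_revenue
FROM movies
GROUP BY genre

Result:
  Animation: 2 records, 16.63 total rating, 353.00 avg revenue
  Comedy: 4 records, 32.75 total rating, 252.00 avg revenue
  Drama: 1 records, 8.29 total rating, 544.00 avg revenue
  Horror: 1 records, 6.69 total rating, 602.00 avg revenue
  SciFi: 1 records, 7.75 total rating, 778.00 avg revenue
  Thriller: 2 records, 13.16 total rating, 409.00 avg revenue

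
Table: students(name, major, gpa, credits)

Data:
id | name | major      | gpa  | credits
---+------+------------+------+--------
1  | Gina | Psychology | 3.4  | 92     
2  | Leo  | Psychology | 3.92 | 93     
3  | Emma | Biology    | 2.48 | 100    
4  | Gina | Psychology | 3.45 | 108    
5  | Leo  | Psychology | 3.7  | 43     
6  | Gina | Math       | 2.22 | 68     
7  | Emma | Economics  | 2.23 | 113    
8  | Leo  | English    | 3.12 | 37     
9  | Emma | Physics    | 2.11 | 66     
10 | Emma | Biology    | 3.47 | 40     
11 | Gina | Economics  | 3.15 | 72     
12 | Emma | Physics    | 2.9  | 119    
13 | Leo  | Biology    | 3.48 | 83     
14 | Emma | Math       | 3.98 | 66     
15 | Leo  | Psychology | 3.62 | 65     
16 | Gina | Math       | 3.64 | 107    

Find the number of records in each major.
SELECT major, COUNT(*) as count
FROM students
GROUP BY major

Result:
  Biology: 3
  Economics: 2
  English: 1
  Math: 3
  Physics: 2
  Psychology: 5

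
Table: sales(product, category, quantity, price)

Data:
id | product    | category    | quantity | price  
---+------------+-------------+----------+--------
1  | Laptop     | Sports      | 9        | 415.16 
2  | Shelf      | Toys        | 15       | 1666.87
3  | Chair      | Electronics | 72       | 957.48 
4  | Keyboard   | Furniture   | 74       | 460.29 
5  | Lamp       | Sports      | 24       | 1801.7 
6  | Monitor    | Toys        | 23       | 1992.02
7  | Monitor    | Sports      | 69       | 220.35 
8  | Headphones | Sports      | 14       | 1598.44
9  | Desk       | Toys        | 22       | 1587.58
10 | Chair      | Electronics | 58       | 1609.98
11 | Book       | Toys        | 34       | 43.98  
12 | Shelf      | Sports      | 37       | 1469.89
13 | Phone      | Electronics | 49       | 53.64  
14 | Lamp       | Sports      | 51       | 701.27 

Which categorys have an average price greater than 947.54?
SELECT category, AVG(price)
FROM sales
GROUP BY category
HAVING AVG(price) > 947.54

Result:
  Sports: avg=1034.47
  Toys: avg=1322.61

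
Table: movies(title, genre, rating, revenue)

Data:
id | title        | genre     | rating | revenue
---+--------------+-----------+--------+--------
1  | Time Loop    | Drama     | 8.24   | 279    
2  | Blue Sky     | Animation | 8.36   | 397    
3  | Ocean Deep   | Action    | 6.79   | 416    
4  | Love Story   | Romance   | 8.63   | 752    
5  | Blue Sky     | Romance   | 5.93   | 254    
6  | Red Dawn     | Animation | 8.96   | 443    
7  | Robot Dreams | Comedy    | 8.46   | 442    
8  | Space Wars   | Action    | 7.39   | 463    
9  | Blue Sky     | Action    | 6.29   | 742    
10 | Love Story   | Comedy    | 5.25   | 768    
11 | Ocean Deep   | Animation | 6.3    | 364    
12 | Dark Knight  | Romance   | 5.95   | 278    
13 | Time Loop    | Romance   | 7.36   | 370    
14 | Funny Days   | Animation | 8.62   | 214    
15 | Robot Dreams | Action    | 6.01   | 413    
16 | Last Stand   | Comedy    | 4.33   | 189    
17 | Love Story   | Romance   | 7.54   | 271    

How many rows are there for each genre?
SELECT genre, COUNT(*) as count
FROM movies
GROUP BY genre

Result:
  Action: 4
  Animation: 4
  Comedy: 3
  Drama: 1
  Romance: 5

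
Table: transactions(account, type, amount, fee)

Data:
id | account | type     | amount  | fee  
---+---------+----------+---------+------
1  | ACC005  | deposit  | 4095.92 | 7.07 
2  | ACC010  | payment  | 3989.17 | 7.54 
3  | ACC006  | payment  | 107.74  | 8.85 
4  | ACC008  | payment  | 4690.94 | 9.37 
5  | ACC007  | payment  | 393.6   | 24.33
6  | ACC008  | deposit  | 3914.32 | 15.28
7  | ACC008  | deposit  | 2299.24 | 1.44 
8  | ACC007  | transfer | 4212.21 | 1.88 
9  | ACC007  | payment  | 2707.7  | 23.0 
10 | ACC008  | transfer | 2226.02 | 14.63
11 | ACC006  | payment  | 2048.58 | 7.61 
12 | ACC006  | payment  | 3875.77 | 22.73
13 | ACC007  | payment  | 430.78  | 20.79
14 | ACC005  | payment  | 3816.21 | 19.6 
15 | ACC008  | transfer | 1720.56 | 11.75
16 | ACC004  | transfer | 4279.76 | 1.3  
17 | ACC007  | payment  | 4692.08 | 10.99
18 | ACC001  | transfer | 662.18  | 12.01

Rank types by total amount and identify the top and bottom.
SELECT type, SUM(amount)
FROM transactions
GROUP BY type
ORDER BY SUM(amount)

All groups:
  deposit: 10309.48
  transfer: 13100.73
  payment: 26752.57

Highest: payment (26752.57)
Lowest: deposit (10309.48)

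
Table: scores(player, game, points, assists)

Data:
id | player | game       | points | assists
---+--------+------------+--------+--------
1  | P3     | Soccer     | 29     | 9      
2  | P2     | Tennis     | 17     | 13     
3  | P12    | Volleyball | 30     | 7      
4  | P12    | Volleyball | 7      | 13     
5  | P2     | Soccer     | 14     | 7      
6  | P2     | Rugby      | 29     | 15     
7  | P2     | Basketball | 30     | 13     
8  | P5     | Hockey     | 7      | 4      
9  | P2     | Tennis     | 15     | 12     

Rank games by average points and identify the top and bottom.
SELECT game, AVG(points)
FROM scores
GROUP BY game
ORDER BY AVG(points)

All groups:
  Hockey: 7.00
  Tennis: 16.00
  Volleyball: 18.50
  Soccer: 21.50
  Rugby: 29.00
  Basketball: 30.00

Highest: Basketball (30.00)
Lowest: Hockey (7.00)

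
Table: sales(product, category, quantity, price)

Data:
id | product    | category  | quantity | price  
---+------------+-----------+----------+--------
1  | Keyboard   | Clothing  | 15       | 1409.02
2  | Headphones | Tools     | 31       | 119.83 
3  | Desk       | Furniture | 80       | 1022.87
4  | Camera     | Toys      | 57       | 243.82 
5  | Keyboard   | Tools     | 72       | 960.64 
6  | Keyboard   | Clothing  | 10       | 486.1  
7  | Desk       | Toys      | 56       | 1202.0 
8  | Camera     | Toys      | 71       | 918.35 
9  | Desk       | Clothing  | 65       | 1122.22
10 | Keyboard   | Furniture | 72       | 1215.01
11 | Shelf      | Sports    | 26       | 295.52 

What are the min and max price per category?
SELECT category, MIN(price), MAX(price)
FROM sales
GROUP BY category

Result:
  Clothing: min=486.10, max=1409.02
  Furniture: min=1022.87, max=1215.01
  Sports: min=295.52, max=295.52
  Tools: min=119.83, max=960.64
  Toys: min=243.82, max=1202.00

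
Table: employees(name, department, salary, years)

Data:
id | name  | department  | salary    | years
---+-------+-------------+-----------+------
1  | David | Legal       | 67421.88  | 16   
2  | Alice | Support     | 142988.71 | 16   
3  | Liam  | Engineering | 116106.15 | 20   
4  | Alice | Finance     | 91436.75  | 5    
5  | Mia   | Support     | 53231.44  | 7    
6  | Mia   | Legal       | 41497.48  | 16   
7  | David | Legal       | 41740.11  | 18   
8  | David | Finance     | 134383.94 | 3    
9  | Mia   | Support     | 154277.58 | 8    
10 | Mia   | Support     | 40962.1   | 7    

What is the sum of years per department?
SELECT department, SUM(years) as result
FROM employees
GROUP BY department

Result:
  Engineering: 20
  Finance: 8
  Legal: 50
  Support: 38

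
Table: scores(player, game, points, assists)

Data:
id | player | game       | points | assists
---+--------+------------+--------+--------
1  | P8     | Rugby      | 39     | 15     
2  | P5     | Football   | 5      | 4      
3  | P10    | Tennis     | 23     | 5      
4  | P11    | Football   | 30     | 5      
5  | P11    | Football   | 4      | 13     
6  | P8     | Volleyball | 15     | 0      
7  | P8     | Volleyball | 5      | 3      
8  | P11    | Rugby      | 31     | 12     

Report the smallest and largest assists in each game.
SELECT game, MIN(assists), MAX(assists)
FROM scores
GROUP BY game

Result:
  Football: min=4, max=13
  Rugby: min=12, max=15
  Tennis: min=5, max=5
  Volleyball: min=0, max=3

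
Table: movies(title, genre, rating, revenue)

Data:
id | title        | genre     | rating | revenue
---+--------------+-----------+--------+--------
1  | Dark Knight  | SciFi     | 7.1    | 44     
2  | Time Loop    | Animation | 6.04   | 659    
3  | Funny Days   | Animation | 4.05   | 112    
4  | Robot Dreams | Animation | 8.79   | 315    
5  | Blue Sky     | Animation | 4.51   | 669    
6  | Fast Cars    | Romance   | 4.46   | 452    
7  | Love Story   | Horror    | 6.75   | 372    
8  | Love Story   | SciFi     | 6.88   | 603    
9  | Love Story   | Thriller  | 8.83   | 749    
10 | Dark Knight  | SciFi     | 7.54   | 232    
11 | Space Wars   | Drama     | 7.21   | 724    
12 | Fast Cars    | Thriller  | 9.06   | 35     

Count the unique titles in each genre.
SELECT genre, COUNT(DISTINCT title)
FROM movies
GROUP BY genre

Result:
  Animation: 4 distinct
  Drama: 1 distinct
  Horror: 1 distinct
  Romance: 1 distinct
  SciFi: 2 distinct
  Thriller: 2 distinct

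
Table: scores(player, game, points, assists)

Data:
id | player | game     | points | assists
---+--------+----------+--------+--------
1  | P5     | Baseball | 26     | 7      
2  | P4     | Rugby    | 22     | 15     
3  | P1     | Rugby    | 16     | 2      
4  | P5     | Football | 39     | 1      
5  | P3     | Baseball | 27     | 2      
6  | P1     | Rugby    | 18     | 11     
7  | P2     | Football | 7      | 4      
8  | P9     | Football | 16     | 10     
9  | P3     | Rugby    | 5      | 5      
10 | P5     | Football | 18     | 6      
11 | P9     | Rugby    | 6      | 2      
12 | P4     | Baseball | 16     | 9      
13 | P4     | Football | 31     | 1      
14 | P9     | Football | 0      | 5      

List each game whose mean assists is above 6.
SELECT game, AVG(assists)
FROM scores
GROUP BY game
HAVING AVG(assists) > 6

Result:
  Rugby: avg=7.00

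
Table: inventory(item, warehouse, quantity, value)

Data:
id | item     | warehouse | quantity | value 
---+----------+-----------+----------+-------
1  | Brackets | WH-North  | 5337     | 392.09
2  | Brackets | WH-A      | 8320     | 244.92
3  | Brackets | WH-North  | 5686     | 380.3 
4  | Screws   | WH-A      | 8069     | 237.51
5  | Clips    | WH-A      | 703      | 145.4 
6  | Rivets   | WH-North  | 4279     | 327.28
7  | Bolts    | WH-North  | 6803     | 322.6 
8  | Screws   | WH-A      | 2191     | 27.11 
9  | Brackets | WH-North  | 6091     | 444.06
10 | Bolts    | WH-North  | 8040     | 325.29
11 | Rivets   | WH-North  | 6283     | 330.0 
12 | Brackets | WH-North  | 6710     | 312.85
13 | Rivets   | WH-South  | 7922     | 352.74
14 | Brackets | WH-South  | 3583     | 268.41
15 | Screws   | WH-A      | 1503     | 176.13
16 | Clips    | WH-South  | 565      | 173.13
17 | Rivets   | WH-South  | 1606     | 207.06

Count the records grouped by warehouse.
SELECT warehouse, COUNT(*) as count
FROM inventory
GROUP BY warehouse

Result:
  WH-A: 5
  WH-North: 8
  WH-South: 4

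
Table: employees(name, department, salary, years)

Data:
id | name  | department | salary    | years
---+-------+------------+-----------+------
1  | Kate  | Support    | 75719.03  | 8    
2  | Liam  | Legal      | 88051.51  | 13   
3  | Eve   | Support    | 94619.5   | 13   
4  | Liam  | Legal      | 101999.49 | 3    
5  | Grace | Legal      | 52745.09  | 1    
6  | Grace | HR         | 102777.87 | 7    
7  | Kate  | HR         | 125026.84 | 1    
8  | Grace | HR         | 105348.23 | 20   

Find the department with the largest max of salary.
SELECT department, MAX(salary) as val
FROM employees
GROUP BY department
ORDER BY val DESC
LIMIT 1

Result: HR with max(salary) = 125026.84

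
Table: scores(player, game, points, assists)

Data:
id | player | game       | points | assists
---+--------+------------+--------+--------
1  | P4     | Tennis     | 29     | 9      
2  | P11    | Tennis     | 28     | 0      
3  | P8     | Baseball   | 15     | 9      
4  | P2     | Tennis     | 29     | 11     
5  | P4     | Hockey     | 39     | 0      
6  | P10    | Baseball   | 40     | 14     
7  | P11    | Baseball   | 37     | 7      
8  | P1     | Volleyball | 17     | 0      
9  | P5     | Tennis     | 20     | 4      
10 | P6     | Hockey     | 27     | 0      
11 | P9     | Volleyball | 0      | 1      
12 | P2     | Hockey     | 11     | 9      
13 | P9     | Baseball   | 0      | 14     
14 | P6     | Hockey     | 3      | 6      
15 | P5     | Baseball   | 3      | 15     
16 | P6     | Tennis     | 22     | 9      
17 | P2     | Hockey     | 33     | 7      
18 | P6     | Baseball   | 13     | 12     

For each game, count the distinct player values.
SELECT game, COUNT(DISTINCT player)
FROM scores
GROUP BY game

Result:
  Baseball: 6 distinct
  Hockey: 3 distinct
  Tennis: 5 distinct
  Volleyball: 2 distinct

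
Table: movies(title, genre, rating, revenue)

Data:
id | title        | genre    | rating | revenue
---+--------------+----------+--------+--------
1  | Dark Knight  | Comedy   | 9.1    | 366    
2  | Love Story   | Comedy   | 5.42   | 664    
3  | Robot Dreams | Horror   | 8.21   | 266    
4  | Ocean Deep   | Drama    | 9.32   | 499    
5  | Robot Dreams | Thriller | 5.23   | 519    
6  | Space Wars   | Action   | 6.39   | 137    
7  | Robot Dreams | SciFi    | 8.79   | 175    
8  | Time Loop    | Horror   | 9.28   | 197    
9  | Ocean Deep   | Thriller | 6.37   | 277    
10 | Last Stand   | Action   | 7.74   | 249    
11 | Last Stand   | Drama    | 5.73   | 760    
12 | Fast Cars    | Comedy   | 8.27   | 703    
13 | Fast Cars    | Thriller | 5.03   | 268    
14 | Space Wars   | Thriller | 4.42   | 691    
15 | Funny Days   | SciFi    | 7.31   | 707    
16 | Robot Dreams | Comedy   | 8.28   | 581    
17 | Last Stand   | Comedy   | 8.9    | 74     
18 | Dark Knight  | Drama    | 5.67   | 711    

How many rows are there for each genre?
SELECT genre, COUNT(*) as count
FROM movies
GROUP BY genre

Result:
  Action: 2
  Comedy: 5
  Drama: 3
  Horror: 2
  SciFi: 2
  Thriller: 4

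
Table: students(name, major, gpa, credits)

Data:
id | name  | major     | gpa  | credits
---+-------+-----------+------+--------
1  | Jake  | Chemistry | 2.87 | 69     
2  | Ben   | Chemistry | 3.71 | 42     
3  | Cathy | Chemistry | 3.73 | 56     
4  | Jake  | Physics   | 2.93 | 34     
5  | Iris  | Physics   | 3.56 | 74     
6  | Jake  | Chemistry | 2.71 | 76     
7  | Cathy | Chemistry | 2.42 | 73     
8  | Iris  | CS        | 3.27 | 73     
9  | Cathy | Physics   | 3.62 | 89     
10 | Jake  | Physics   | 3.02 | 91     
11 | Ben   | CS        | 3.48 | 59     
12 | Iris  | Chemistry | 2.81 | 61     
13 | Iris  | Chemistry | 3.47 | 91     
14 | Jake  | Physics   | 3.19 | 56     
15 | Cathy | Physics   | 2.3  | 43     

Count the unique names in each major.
SELECT major, COUNT(DISTINCT name)
FROM students
GROUP BY major

Result:
  CS: 2 distinct
  Chemistry: 4 distinct
  Physics: 3 distinct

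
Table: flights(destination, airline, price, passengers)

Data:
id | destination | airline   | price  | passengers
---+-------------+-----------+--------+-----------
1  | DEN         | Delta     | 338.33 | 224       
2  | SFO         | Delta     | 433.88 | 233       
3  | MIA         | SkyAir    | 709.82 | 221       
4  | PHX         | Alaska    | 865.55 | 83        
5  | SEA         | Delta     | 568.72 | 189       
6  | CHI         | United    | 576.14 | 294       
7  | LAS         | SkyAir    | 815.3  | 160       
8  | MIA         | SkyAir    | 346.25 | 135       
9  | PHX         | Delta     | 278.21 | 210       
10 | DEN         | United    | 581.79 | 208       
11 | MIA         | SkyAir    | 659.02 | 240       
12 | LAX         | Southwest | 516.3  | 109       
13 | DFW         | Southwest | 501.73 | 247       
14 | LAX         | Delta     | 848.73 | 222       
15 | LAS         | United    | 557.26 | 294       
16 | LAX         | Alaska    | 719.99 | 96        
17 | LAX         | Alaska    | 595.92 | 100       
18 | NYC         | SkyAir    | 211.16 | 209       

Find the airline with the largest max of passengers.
SELECT airline, MAX(passengers) as val
FROM flights
GROUP BY airline
ORDER BY val DESC
LIMIT 1

Result: United with max(passengers) = 294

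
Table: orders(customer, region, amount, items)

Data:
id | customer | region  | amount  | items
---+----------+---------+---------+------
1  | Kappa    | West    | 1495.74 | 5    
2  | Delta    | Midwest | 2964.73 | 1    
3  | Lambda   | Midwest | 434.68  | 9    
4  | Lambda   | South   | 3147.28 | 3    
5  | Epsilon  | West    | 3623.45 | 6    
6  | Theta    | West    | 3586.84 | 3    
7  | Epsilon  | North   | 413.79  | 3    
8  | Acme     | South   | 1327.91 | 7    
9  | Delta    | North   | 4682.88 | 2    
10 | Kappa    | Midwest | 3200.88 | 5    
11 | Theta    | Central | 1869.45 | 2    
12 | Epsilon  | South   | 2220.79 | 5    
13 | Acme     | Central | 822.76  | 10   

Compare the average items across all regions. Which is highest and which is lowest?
SELECT region, AVG(items)
FROM orders
GROUP BY region
ORDER BY AVG(items)

All groups:
  North: 2.50
  West: 4.67
  Midwest: 5.00
  South: 5.00
  Central: 6.00

Highest: Central (6.00)
Lowest: North (2.50)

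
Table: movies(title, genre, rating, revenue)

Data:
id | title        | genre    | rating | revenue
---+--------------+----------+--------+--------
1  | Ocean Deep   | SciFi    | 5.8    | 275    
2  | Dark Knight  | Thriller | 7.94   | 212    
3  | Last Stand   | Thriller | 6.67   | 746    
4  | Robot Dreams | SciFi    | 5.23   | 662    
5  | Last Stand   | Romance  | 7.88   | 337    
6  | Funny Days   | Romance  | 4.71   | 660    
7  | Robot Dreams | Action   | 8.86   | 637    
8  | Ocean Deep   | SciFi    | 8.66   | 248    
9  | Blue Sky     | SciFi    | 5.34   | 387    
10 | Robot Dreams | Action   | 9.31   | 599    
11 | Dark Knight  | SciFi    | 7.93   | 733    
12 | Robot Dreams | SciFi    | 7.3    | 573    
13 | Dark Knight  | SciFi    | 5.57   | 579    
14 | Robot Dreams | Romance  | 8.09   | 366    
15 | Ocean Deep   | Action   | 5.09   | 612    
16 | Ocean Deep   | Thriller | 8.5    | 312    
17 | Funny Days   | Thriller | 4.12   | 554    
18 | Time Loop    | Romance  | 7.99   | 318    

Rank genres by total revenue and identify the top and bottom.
SELECT genre, SUM(revenue)
FROM movies
GROUP BY genre
ORDER BY SUM(revenue)

All groups:
  Romance: 1681
  Thriller: 1824
  Action: 1848
  SciFi: 3457

Highest: SciFi (3457)
Lowest: Romance (1681)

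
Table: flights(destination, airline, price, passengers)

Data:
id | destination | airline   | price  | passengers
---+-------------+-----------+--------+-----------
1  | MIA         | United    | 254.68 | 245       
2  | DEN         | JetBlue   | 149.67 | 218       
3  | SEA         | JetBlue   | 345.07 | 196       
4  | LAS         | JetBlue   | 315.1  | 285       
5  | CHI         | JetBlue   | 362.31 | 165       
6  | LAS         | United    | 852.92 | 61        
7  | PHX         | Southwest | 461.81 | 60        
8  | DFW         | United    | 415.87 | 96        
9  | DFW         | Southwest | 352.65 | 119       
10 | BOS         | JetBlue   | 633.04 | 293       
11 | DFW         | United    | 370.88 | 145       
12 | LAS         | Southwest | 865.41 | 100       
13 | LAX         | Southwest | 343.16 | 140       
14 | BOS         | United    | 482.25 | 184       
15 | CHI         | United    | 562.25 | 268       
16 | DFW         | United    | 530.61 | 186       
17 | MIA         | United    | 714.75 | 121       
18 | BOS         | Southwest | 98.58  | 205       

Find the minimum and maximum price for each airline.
SELECT airline, MIN(price), MAX(price)
FROM flights
GROUP BY airline

Result:
  JetBlue: min=149.67, max=633.04
  Southwest: min=98.58, max=865.41
  United: min=254.68, max=852.92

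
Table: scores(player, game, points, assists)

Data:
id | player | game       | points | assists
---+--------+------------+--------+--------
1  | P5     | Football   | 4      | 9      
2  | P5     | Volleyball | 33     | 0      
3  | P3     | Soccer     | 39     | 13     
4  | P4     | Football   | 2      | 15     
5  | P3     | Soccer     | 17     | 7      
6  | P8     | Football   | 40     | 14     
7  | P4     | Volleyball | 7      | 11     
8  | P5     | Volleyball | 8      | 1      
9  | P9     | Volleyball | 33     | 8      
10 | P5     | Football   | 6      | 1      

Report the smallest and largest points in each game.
SELECT game, MIN(points), MAX(points)
FROM scores
GROUP BY game

Result:
  Football: min=2, max=40
  Soccer: min=17, max=39
  Volleyball: min=7, max=33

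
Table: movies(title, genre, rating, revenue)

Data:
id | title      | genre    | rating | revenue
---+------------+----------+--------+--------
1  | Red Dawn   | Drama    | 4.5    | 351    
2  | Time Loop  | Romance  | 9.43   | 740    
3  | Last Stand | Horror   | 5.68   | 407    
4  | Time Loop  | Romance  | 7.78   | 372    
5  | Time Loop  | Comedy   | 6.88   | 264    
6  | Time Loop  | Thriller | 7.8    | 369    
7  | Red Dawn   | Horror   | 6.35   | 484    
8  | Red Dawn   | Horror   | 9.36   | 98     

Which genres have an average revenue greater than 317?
SELECT genre, AVG(revenue)
FROM movies
GROUP BY genre
HAVING AVG(revenue) > 317

Result:
  Drama: avg=351.00
  Horror: avg=329.67
  Romance: avg=556.00
  Thriller: avg=369.00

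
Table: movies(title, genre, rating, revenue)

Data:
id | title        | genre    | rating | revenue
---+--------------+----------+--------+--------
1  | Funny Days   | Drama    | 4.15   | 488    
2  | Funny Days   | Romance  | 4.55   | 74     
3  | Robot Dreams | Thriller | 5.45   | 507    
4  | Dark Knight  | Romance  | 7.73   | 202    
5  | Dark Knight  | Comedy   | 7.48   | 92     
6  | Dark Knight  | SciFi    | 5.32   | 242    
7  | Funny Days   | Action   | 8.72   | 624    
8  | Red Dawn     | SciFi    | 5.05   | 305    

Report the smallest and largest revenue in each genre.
SELECT genre, MIN(revenue), MAX(revenue)
FROM movies
GROUP BY genre

Result:
  Action: min=624, max=624
  Comedy: min=92, max=92
  Drama: min=488, max=488
  Romance: min=74, max=202
  SciFi: min=242, max=305
  Thriller: min=507, max=507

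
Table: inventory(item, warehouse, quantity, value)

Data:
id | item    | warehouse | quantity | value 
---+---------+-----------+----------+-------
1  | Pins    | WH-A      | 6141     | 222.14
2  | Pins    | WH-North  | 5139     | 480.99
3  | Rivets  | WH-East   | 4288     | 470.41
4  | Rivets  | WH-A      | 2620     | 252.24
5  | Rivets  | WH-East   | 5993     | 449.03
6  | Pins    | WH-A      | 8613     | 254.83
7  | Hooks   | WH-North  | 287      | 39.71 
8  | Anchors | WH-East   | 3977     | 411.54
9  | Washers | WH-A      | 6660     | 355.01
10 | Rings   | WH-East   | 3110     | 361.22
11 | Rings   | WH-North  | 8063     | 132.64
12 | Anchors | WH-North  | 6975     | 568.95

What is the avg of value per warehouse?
SELECT warehouse, AVG(value) as result
FROM inventory
GROUP BY warehouse

Result:
  WH-A: 271.06
  WH-East: 423.05
  WH-North: 305.57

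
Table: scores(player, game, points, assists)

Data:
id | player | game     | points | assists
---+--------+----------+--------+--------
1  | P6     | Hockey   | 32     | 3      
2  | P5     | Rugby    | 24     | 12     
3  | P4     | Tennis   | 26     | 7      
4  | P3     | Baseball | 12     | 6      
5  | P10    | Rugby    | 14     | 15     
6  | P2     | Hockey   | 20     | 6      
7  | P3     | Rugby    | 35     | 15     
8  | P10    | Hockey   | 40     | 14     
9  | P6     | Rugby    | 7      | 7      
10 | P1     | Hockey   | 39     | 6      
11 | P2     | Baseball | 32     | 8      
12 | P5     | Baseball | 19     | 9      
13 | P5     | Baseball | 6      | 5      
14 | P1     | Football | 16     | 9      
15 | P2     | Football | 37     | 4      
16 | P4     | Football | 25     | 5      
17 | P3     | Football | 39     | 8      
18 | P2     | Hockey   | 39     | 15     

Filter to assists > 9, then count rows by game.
SELECT game, COUNT(*)
FROM scores
WHERE assists > 9
GROUP BY game

Note: WHERE filters rows before grouping.

Result:
  Hockey: 2
  Rugby: 3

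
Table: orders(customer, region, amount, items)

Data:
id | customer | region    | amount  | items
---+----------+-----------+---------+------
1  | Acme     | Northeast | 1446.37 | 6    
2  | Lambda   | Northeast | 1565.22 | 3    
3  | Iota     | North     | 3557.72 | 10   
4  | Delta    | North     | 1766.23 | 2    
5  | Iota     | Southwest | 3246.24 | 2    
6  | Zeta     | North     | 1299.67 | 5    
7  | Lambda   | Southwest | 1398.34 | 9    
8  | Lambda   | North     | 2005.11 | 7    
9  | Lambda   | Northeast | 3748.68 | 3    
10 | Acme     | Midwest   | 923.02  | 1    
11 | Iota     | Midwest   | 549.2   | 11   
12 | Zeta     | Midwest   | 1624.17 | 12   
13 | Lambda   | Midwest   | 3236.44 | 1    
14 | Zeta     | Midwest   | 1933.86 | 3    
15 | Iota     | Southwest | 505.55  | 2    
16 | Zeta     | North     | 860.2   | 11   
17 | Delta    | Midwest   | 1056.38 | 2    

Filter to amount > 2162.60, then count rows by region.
SELECT region, COUNT(*)
FROM orders
WHERE amount > 2162.60
GROUP BY region

Note: WHERE filters rows before grouping.

Result:
  Midwest: 1
  North: 1
  Northeast: 1
  Southwest: 1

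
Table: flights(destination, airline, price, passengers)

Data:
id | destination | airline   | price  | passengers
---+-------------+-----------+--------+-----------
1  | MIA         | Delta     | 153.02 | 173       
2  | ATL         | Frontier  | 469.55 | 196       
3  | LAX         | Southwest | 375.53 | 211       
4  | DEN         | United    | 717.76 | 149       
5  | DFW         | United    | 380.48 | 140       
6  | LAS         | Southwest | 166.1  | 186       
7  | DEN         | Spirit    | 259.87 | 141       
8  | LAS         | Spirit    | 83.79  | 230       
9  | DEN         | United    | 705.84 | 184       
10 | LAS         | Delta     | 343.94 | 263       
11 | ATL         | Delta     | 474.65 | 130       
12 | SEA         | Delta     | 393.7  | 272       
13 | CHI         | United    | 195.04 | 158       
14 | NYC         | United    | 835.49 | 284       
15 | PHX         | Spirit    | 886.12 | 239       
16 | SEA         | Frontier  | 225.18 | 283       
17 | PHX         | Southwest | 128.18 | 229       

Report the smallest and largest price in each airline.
SELECT airline, MIN(price), MAX(price)
FROM flights
GROUP BY airline

Result:
  Delta: min=153.02, max=474.65
  Frontier: min=225.18, max=469.55
  Southwest: min=128.18, max=375.53
  Spirit: min=83.79, max=886.12
  United: min=195.04, max=835.49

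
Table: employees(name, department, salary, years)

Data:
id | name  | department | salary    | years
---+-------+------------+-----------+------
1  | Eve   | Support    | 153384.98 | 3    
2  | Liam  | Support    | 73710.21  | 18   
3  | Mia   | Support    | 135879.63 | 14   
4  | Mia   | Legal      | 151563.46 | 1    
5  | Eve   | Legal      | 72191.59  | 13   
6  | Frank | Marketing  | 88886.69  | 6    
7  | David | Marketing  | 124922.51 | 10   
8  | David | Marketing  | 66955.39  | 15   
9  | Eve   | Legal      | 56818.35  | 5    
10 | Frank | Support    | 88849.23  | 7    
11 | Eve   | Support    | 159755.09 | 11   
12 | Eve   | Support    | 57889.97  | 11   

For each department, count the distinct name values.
SELECT department, COUNT(DISTINCT name)
FROM employees
GROUP BY department

Result:
  Legal: 2 distinct
  Marketing: 2 distinct
  Support: 4 distinct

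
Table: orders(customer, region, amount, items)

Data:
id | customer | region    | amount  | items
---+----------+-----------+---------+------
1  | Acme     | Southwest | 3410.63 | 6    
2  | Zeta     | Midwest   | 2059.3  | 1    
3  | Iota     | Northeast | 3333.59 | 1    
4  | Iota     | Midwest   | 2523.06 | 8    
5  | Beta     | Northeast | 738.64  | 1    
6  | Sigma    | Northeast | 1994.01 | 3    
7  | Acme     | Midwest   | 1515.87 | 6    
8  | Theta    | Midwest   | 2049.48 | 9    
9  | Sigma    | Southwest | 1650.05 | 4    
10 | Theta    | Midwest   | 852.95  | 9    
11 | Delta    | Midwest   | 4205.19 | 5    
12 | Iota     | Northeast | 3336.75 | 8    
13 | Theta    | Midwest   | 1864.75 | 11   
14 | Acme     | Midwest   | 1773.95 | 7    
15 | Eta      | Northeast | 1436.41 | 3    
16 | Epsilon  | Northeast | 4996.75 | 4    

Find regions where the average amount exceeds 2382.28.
SELECT region, AVG(amount)
FROM orders
GROUP BY region
HAVING AVG(amount) > 2382.28

Result:
  Northeast: avg=2639.36
  Southwest: avg=2530.34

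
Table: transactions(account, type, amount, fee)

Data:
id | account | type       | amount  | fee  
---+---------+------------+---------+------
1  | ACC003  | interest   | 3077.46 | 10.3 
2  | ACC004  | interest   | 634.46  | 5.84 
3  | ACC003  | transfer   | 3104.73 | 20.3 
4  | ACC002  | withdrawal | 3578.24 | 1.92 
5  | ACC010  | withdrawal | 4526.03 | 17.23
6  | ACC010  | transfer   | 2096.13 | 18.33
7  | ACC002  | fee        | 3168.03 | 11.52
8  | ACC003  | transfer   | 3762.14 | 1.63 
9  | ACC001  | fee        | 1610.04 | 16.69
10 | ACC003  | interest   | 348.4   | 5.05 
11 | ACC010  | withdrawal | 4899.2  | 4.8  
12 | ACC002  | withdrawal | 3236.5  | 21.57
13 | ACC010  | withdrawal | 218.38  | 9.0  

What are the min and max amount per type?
SELECT type, MIN(amount), MAX(amount)
FROM transactions
GROUP BY type

Result:
  fee: min=1610.04, max=3168.03
  interest: min=348.40, max=3077.46
  transfer: min=2096.13, max=3762.14
  withdrawal: min=218.38, max=4899.20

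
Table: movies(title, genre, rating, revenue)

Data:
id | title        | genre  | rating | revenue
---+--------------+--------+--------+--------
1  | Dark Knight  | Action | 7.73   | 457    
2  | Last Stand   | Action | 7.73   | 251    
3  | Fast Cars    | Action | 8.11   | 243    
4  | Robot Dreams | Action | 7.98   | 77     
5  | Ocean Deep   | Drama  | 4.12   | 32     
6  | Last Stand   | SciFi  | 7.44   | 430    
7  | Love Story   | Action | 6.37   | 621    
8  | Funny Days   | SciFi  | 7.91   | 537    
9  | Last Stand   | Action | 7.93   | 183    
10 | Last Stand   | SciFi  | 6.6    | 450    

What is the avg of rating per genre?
SELECT genre, AVG(rating) as result
FROM movies
GROUP BY genre

Result:
  Action: 7.64
  Drama: 4.12
  SciFi: 7.32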